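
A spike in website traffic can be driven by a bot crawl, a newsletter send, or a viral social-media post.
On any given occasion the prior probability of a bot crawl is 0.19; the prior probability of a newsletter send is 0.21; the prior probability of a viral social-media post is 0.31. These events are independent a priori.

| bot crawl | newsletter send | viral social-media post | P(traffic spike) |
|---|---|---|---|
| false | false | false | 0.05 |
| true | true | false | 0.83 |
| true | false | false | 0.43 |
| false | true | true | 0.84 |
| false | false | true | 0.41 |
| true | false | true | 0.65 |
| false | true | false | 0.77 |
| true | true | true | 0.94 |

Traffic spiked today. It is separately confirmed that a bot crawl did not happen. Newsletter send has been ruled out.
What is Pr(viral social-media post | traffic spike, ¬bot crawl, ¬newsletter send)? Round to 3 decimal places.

Pr(viral social-media post | traffic spike, ¬bot crawl, ¬newsletter send) ≈ 0.787

P(traffic spike | ¬bot crawl, ¬newsletter send) = 0.05·0.69 + 0.41·0.31 = 0.034500 + 0.127100 = 0.161600
Restricting to configurations with viral social-media post present: 0.41·0.31 = 0.127100.
Hence the posterior is 0.127100/0.161600 ≈ 0.787.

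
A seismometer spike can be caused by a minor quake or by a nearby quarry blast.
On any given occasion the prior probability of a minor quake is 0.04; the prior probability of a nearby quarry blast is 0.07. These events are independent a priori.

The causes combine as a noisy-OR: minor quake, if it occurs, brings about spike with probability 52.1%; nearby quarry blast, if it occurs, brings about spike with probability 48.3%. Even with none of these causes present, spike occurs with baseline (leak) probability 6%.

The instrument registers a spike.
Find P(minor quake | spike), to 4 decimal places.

Under noisy-OR, P(spike | causes) = 1 − (1−0.06)·∏(1−qᵢ) over the active causes.
For the numerator, keep only minor quake=true terms: 0.020450 + 0.002148 = 0.022598
The normalizing constant is 0.06×0.96×0.93 + 0.51402×0.96×0.07 + 0.54974×0.04×0.93 + 0.767216×0.04×0.07 = 0.110708
Posterior = 0.022598 / 0.110708 ≈ 0.2041

P(minor quake | spike) ≈ 0.2041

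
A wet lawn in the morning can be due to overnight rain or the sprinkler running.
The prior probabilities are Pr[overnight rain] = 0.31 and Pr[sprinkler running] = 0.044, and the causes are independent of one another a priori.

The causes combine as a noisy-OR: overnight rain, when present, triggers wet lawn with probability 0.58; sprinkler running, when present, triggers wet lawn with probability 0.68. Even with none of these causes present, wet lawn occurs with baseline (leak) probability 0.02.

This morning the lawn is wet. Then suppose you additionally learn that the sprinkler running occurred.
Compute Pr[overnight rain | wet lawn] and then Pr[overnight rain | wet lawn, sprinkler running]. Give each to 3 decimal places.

Under noisy-OR, P(wet lawn | causes) = 1 − (1−0.02)·∏(1−qᵢ) over the active causes.
P(wet lawn) = 0.02×0.69×0.956 + 0.6864×0.69×0.044 + 0.5884×0.31×0.956 + 0.868288×0.31×0.044 = 0.013193 + 0.020839 + 0.174378 + 0.011843 = 0.220253
The overnight rain-present share is 0.174378 + 0.011843 = 0.186221.
So P(overnight rain | wet lawn) = 0.186221/0.220253 ≈ 0.845.

Now condition on the additional information:
Enumerate both values of overnight rain and weight by the priors:
  P(wet lawn | sprinkler running) = 0.6864·0.69 + 0.868288·0.31
        = 0.473616 + 0.269169 = 0.742785
Configurations with overnight rain contribute 0.269169, so
  P(overnight rain | wet lawn, sprinkler running) = 0.269169 / 0.742785 ≈ 0.362
This is intercausal reasoning (explaining away): once sprinkler running accounts for the wet lawn, overnight rain becomes less likely.

Pr[overnight rain | wet lawn] ≈ 0.845; Pr[overnight rain | wet lawn, sprinkler running] ≈ 0.362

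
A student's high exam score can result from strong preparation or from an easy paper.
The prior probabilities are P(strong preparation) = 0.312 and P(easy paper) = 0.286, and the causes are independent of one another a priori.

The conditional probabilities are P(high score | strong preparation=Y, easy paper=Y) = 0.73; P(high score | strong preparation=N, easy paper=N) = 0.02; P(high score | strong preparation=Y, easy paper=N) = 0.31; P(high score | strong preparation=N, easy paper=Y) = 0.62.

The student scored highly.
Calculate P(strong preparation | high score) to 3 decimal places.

P(high score) = 0.02×0.688×0.714 + 0.62×0.688×0.286 + 0.31×0.312×0.714 + 0.73×0.312×0.286 = 0.009825 + 0.121996 + 0.069058 + 0.065139 = 0.266018
The strong preparation-present share is 0.069058 + 0.065139 = 0.134197.
So P(strong preparation | high score) = 0.134197/0.266018 ≈ 0.504.

P(strong preparation | high score) ≈ 0.504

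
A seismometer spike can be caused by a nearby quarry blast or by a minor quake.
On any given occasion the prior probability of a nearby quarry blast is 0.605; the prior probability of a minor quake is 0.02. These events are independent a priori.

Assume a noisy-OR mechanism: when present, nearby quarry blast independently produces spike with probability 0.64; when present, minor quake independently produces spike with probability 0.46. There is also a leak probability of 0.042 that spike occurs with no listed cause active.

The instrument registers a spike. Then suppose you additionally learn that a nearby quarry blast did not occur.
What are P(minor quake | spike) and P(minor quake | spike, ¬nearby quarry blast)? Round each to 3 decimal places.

P(minor quake | spike) ≈ 0.033; P(minor quake | spike, ¬nearby quarry blast) ≈ 0.190

Under noisy-OR, P(spike | causes) = 1 − (1−0.042)·∏(1−qᵢ) over the active causes.
P(spike) = 0.042×0.395×0.98 + 0.48268×0.395×0.02 + 0.65512×0.605×0.98 + 0.813765×0.605×0.02 = 0.016258 + 0.003813 + 0.388421 + 0.009847 = 0.418339
Of this, 0.013660 comes from 0.003813 + 0.009847 (the minor quake=true cases).
Hence the posterior is 0.013660/0.418339 ≈ 0.033.

With the extra evidence:
P(spike | ¬nearby quarry blast) = 0.042*0.98 + 0.48268*0.02 = 0.041160 + 0.009654 = 0.050814
Of this, 0.009654 comes from 0.48268*0.02 (the minor quake=true cases).
P(minor quake | spike, ¬nearby quarry blast) = 0.009654 / 0.050814 ≈ 0.190
Ruling out nearby quarry blast raises the posterior on minor quake — the flip side of explaining away.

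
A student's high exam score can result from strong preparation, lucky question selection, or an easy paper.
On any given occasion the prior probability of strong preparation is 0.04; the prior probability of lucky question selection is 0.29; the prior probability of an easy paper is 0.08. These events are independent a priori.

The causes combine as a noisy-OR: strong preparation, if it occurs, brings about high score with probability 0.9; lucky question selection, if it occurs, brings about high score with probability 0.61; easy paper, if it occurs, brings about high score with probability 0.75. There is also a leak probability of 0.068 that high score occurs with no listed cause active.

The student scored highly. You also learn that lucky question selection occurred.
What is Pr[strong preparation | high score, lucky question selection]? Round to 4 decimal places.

Under noisy-OR, P(high score | causes) = 1 − (1−0.068)·∏(1−qᵢ) over the active causes.
Weight on strong preparation=true, given the evidence: 0.035462 + 0.003171 = 0.038633
Normalizer over all consistent configurations: 0.63652×0.96×0.92 + 0.90913×0.96×0.08 + 0.963652×0.04×0.92 + 0.990913×0.04×0.08 = 0.670628
Posterior = 0.038633 / 0.670628 ≈ 0.0576

Pr[strong preparation | high score, lucky question selection] ≈ 0.0576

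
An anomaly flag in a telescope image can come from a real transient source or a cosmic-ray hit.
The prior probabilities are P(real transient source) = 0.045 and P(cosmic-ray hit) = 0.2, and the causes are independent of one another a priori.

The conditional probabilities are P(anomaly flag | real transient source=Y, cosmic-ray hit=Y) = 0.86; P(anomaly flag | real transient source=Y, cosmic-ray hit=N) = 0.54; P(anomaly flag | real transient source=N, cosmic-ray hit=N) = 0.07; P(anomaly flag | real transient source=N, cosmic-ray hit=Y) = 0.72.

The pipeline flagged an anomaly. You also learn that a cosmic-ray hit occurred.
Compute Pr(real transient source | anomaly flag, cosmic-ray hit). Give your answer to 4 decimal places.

Pr(real transient source | anomaly flag, cosmic-ray hit) ≈ 0.0533

P(anomaly flag | cosmic-ray hit) = 0.72*0.955 + 0.86*0.045 = 0.687600 + 0.038700 = 0.726300
The real transient source-present share is 0.86*0.045 = 0.038700.
So P(real transient source | anomaly flag, cosmic-ray hit) = 0.038700/0.726300 ≈ 0.0533.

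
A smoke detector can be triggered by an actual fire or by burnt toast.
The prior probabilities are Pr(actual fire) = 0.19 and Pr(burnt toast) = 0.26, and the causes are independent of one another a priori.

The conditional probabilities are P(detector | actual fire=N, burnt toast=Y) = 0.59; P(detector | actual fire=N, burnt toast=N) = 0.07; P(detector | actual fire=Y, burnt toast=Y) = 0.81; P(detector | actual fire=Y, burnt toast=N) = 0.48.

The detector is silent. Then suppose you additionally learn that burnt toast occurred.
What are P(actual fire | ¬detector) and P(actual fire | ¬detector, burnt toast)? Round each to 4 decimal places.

P(actual fire | ¬detector) ≈ 0.1136; P(actual fire | ¬detector, burnt toast) ≈ 0.0980

P(¬detector) = 0.93*0.81*0.74 + 0.41*0.81*0.26 + 0.52*0.19*0.74 + 0.19*0.19*0.26 = 0.557442 + 0.086346 + 0.073112 + 0.009386 = 0.726286
Restricting to configurations with actual fire present: 0.073112 + 0.009386 = 0.082498.
Hence the posterior is 0.082498/0.726286 ≈ 0.1136.

Now also conditioning on burnt toast=true:
By total probability over both values of actual fire:
  P(¬detector | burnt toast) = 0.41·0.81 + 0.19·0.19
        = 0.332100 + 0.036100 = 0.368200
The terms with actual fire present sum to 0.036100, so
  P(actual fire | ¬detector, burnt toast) = 0.036100 / 0.368200 ≈ 0.0980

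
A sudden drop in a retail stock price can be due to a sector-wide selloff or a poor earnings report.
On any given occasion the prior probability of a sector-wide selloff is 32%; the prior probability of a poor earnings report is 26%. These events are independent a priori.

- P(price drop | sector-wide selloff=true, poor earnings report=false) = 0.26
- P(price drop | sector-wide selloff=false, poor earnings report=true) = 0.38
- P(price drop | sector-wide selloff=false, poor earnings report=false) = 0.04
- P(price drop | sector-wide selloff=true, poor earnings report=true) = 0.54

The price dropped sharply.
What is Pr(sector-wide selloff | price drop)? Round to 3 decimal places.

Pr(sector-wide selloff | price drop) ≈ 0.549

Enumerate the 4 (sector-wide selloff, poor earnings report) configurations and weight by the priors:
  P(price drop) = 0.04*0.68*0.74 + 0.38*0.68*0.26 + 0.26*0.32*0.74 + 0.54*0.32*0.26
        = 0.020128 + 0.067184 + 0.061568 + 0.044928 = 0.193808
Keeping only the sector-wide selloff-present terms gives 0.106496, so
  P(sector-wide selloff | price drop) = 0.106496 / 0.193808 ≈ 0.549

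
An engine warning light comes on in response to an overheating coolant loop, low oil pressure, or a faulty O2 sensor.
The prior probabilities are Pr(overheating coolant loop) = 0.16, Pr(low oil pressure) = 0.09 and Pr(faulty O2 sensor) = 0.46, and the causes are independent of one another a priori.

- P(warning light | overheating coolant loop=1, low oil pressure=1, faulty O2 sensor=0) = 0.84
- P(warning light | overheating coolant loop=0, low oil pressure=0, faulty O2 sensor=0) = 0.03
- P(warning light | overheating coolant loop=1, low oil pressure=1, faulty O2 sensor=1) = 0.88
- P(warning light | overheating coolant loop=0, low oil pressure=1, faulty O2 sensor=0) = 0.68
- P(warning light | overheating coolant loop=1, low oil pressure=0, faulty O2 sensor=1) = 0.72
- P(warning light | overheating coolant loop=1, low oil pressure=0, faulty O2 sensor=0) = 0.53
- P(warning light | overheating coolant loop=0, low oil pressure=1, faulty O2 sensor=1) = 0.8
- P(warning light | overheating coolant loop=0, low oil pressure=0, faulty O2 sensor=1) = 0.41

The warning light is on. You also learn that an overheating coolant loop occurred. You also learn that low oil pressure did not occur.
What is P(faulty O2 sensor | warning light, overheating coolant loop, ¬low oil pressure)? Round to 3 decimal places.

P(faulty O2 sensor | warning light, overheating coolant loop, ¬low oil pressure) ≈ 0.536

Weight on faulty O2 sensor=true, given the evidence: 0.72·0.46 = 0.331200
The normalizing constant is 0.53·0.54 + 0.72·0.46 = 0.617400
P(faulty O2 sensor | warning light, overheating coolant loop, ¬low oil pressure) = 0.331200/0.617400 ≈ 0.536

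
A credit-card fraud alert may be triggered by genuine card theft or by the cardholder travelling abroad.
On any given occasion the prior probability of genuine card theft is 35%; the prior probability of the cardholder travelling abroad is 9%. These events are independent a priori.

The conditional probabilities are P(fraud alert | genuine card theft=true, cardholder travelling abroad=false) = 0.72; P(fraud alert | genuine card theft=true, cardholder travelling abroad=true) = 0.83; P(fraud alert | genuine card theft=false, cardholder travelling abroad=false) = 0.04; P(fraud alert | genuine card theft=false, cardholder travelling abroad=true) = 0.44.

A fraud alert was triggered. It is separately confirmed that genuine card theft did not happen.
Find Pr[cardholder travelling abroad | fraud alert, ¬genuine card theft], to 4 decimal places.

Pr[cardholder travelling abroad | fraud alert, ¬genuine card theft] ≈ 0.5211

Weight on cardholder travelling abroad=true, given the evidence: 0.44*0.09 = 0.039600
Normalizer over all consistent configurations: 0.04*0.91 + 0.44*0.09 = 0.076000
Posterior = 0.039600 / 0.076000 ≈ 0.5211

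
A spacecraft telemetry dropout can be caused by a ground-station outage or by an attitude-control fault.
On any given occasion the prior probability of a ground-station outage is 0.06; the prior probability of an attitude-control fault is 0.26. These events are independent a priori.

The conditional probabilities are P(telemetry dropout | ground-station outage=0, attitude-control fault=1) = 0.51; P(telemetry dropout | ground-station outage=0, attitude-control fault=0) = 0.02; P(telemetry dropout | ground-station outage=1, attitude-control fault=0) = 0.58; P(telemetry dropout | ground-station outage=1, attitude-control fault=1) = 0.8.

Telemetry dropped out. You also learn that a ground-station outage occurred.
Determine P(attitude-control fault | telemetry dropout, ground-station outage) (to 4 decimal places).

P(telemetry dropout | ground-station outage) = 0.58·0.74 + 0.8·0.26 = 0.429200 + 0.208000 = 0.637200
The attitude-control fault-present share is 0.8·0.26 = 0.208000.
So P(attitude-control fault | telemetry dropout, ground-station outage) = 0.208000/0.637200 ≈ 0.3264.

P(attitude-control fault | telemetry dropout, ground-station outage) ≈ 0.3264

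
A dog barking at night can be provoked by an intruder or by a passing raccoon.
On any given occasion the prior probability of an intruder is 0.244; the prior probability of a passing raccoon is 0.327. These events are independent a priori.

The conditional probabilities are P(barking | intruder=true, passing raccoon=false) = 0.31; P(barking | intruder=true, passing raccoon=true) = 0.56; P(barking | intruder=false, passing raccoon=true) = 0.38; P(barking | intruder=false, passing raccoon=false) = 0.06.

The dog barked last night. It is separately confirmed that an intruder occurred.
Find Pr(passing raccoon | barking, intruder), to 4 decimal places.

Enumerate both values of passing raccoon and weight by the priors:
  P(barking | intruder) = 0.31×0.673 + 0.56×0.327
        = 0.208630 + 0.183120 = 0.391750
Configurations with passing raccoon contribute 0.183120, so
  P(passing raccoon | barking, intruder) = 0.183120 / 0.391750 ≈ 0.4674

Pr(passing raccoon | barking, intruder) ≈ 0.4674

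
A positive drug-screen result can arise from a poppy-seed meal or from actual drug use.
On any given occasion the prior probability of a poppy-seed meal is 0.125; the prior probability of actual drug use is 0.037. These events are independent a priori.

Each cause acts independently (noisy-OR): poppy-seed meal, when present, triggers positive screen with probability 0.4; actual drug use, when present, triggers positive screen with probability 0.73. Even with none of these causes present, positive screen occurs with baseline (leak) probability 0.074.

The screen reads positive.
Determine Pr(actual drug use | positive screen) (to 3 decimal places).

Under noisy-OR, P(positive screen | causes) = 1 − (1−0.074)·∏(1−qᵢ) over the active causes.
P(positive screen) = 0.074*0.875*0.963 + 0.74998*0.875*0.037 + 0.4444*0.125*0.963 + 0.849988*0.125*0.037 = 0.062354 + 0.024281 + 0.053495 + 0.003931 = 0.144061
The actual drug use-present share is 0.024281 + 0.003931 = 0.028212.
Hence the posterior is 0.028212/0.144061 ≈ 0.196.

Pr(actual drug use | positive screen) ≈ 0.196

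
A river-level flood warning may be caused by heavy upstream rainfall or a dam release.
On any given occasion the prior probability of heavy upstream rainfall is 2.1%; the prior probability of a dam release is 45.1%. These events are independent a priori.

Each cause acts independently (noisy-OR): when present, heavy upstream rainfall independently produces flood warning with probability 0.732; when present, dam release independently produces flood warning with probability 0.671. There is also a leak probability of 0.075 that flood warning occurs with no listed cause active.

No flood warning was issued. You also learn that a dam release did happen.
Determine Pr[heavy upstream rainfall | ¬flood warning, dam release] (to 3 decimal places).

Pr[heavy upstream rainfall | ¬flood warning, dam release] ≈ 0.006

Under noisy-OR, P(flood warning | causes) = 1 − (1−0.075)·∏(1−qᵢ) over the active causes.
Sum P(¬flood warning|·) weighted by the priors over both values of heavy upstream rainfall:
  P(¬flood warning | dam release) = 0.304325×0.979 + 0.081559×0.021
        = 0.297934 + 0.001713 = 0.299647
Configurations with heavy upstream rainfall contribute 0.001713, so
  P(heavy upstream rainfall | ¬flood warning, dam release) = 0.001713 / 0.299647 ≈ 0.006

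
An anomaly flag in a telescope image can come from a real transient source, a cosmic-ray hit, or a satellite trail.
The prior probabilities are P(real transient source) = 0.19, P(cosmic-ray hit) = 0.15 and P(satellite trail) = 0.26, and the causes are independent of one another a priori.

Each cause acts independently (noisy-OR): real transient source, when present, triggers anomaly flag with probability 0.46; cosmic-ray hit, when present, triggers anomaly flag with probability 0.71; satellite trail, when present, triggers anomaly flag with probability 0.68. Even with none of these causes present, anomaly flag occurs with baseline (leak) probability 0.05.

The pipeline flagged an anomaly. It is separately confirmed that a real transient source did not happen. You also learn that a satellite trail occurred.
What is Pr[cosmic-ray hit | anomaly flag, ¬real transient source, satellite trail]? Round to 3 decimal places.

Under noisy-OR, P(anomaly flag | causes) = 1 − (1−0.05)·∏(1−qᵢ) over the active causes.
By total probability over both values of cosmic-ray hit:
  P(anomaly flag | ¬real transient source, satellite trail) = 0.696×0.85 + 0.91184×0.15
        = 0.591600 + 0.136776 = 0.728376
The terms with cosmic-ray hit present sum to 0.136776, so
  P(cosmic-ray hit | anomaly flag, ¬real transient source, satellite trail) = 0.136776 / 0.728376 ≈ 0.188

Pr[cosmic-ray hit | anomaly flag, ¬real transient source, satellite trail] ≈ 0.188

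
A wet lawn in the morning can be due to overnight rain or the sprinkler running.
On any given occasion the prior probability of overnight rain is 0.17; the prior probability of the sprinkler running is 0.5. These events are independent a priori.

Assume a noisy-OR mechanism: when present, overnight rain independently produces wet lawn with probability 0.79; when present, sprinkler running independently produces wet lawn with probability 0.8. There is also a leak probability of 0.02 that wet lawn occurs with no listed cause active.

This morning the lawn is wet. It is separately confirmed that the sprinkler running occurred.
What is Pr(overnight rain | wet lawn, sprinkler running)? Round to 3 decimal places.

Under noisy-OR, P(wet lawn | causes) = 1 − (1−0.02)·∏(1−qᵢ) over the active causes.
Sum P(wet lawn|·) weighted by the priors over both values of overnight rain:
  P(wet lawn | sprinkler running) = 0.804*0.83 + 0.95884*0.17
        = 0.667320 + 0.163003 = 0.830323
Keeping only the overnight rain-present terms gives 0.163003, so
  P(overnight rain | wet lawn, sprinkler running) = 0.163003 / 0.830323 ≈ 0.196

Pr(overnight rain | wet lawn, sprinkler running) ≈ 0.196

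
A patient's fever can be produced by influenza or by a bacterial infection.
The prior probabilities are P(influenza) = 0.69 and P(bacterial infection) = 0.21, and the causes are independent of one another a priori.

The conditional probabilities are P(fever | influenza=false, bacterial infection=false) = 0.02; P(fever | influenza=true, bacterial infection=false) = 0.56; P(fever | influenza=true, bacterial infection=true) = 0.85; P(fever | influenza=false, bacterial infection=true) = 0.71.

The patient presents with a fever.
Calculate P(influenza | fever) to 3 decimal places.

Sum P(fever|·) weighted by the priors over the 4 (influenza, bacterial infection) configurations:
  P(fever) = 0.02·0.31·0.79 + 0.71·0.31·0.21 + 0.56·0.69·0.79 + 0.85·0.69·0.21
        = 0.004898 + 0.046221 + 0.305256 + 0.123165 = 0.479540
The terms with influenza present sum to 0.428421, so
  P(influenza | fever) = 0.428421 / 0.479540 ≈ 0.893

P(influenza | fever) ≈ 0.893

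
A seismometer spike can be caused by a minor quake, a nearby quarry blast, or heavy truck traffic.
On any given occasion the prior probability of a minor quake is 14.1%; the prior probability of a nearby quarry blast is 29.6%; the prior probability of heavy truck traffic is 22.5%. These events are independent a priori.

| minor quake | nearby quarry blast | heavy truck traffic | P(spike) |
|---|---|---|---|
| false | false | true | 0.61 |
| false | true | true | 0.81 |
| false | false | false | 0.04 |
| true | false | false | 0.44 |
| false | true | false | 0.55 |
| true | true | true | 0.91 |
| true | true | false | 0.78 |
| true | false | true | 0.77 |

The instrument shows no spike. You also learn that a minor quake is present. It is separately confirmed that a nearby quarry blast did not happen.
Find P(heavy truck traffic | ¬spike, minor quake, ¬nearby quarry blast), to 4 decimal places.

Sum P(¬spike|·) weighted by the priors over both values of heavy truck traffic:
  P(¬spike | minor quake, ¬nearby quarry blast) = 0.56×0.775 + 0.23×0.225
        = 0.434000 + 0.051750 = 0.485750
The terms with heavy truck traffic present sum to 0.051750, so
  P(heavy truck traffic | ¬spike, minor quake, ¬nearby quarry blast) = 0.051750 / 0.485750 ≈ 0.1065

P(heavy truck traffic | ¬spike, minor quake, ¬nearby quarry blast) ≈ 0.1065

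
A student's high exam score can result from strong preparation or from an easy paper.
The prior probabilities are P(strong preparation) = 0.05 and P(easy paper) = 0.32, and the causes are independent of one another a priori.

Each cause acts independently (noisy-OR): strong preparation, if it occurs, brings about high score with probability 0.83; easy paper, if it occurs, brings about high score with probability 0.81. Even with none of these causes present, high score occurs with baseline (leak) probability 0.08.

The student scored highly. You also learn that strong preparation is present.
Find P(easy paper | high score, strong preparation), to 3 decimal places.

Under noisy-OR, P(high score | causes) = 1 − (1−0.08)·∏(1−qᵢ) over the active causes.
Enumerate both values of easy paper and weight by the priors:
  P(high score | strong preparation) = 0.8436×0.68 + 0.970284×0.32
        = 0.573648 + 0.310491 = 0.884139
The terms with easy paper present sum to 0.310491, so
  P(easy paper | high score, strong preparation) = 0.310491 / 0.884139 ≈ 0.351

P(easy paper | high score, strong preparation) ≈ 0.351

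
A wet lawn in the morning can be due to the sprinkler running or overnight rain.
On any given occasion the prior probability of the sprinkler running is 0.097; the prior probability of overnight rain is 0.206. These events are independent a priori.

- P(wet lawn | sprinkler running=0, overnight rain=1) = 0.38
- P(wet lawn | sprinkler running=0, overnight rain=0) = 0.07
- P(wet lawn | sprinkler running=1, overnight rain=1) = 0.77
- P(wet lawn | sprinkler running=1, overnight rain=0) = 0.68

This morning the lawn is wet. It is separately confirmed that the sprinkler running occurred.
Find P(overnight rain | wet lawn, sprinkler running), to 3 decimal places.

Sum P(wet lawn|·) weighted by the priors over both values of overnight rain:
  P(wet lawn | sprinkler running) = 0.68·0.794 + 0.77·0.206
        = 0.539920 + 0.158620 = 0.698540
Keeping only the overnight rain-present terms gives 0.158620, so
  P(overnight rain | wet lawn, sprinkler running) = 0.158620 / 0.698540 ≈ 0.227

P(overnight rain | wet lawn, sprinkler running) ≈ 0.227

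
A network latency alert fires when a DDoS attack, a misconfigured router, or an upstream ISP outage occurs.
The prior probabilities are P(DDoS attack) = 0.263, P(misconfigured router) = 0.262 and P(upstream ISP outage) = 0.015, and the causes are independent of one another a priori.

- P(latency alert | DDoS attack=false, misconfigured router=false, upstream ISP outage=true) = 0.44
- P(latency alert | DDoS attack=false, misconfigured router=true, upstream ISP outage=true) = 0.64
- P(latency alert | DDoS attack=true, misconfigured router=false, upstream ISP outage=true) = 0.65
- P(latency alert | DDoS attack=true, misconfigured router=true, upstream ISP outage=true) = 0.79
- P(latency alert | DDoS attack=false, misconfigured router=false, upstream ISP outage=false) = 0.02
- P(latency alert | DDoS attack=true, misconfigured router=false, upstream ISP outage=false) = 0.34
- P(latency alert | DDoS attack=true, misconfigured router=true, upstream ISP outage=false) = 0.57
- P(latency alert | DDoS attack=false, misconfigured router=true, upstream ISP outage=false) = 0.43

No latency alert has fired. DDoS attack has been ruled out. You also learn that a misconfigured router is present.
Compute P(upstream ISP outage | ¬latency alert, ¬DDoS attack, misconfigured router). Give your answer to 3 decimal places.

Enumerate both values of upstream ISP outage and weight by the priors:
  P(¬latency alert | ¬DDoS attack, misconfigured router) = 0.57*0.985 + 0.36*0.015
        = 0.561450 + 0.005400 = 0.566850
Configurations with upstream ISP outage contribute 0.005400, so
  P(upstream ISP outage | ¬latency alert, ¬DDoS attack, misconfigured router) = 0.005400 / 0.566850 ≈ 0.010

P(upstream ISP outage | ¬latency alert, ¬DDoS attack, misconfigured router) ≈ 0.010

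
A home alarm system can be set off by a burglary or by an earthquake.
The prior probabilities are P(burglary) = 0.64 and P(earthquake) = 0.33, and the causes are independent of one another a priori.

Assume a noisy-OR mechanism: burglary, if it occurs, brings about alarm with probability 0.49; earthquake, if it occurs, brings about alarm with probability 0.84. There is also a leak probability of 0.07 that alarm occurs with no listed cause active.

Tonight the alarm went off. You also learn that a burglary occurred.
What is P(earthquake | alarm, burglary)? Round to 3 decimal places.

Under noisy-OR, P(alarm | causes) = 1 − (1−0.07)·∏(1−qᵢ) over the active causes.
P(alarm | burglary) = 0.5257·0.67 + 0.924112·0.33 = 0.352219 + 0.304957 = 0.657176
The earthquake-present share is 0.924112·0.33 = 0.304957.
So P(earthquake | alarm, burglary) = 0.304957/0.657176 ≈ 0.464.

P(earthquake | alarm, burglary) ≈ 0.464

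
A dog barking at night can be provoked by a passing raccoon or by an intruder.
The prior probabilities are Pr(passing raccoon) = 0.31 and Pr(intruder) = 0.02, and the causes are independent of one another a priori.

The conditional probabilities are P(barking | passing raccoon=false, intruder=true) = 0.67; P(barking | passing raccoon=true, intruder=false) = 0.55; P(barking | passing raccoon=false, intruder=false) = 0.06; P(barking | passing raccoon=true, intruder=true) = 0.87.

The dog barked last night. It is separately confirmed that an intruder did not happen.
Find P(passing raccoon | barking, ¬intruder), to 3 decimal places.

P(passing raccoon | barking, ¬intruder) ≈ 0.805

Numerator (weight on configurations with passing raccoon): 0.55·0.31 = 0.170500
Denominator P(barking | ¬intruder): 0.06·0.69 + 0.55·0.31 = 0.211900
Posterior = 0.170500 / 0.211900 ≈ 0.805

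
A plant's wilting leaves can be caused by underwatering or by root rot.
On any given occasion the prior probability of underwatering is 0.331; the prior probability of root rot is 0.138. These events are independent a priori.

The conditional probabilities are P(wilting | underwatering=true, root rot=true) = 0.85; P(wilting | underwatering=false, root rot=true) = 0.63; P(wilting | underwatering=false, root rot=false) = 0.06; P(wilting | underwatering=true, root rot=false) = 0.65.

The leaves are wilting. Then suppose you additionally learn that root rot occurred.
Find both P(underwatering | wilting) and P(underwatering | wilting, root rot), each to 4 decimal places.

P(underwatering | wilting) ≈ 0.7074; P(underwatering | wilting, root rot) ≈ 0.4003

P(wilting) = 0.06·0.669·0.862 + 0.63·0.669·0.138 + 0.65·0.331·0.862 + 0.85·0.331·0.138 = 0.034601 + 0.058163 + 0.185459 + 0.038826 = 0.317049
Restricting to configurations with underwatering present: 0.185459 + 0.038826 = 0.224285.
So P(underwatering | wilting) = 0.224285/0.317049 ≈ 0.7074.

With the extra evidence:
Sum P(wilting|·) weighted by the priors over both values of underwatering:
  P(wilting | root rot) = 0.63·0.669 + 0.85·0.331
        = 0.421470 + 0.281350 = 0.702820
The terms with underwatering present sum to 0.281350, so
  P(underwatering | wilting, root rot) = 0.281350 / 0.702820 ≈ 0.4003
The drop from 0.7074 to 0.4003 is the explaining-away (discounting) effect.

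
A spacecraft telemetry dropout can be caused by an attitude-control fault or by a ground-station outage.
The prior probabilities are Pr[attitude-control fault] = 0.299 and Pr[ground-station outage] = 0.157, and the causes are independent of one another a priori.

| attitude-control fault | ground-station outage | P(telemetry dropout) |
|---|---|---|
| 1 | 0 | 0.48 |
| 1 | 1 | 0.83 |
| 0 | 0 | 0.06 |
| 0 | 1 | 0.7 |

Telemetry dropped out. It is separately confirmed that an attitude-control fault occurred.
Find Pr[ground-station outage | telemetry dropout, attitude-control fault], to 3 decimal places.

P(telemetry dropout | attitude-control fault) = 0.48·0.843 + 0.83·0.157 = 0.404640 + 0.130310 = 0.534950
Restricting to configurations with ground-station outage present: 0.83·0.157 = 0.130310.
Hence the posterior is 0.130310/0.534950 ≈ 0.244.

Pr[ground-station outage | telemetry dropout, attitude-control fault] ≈ 0.244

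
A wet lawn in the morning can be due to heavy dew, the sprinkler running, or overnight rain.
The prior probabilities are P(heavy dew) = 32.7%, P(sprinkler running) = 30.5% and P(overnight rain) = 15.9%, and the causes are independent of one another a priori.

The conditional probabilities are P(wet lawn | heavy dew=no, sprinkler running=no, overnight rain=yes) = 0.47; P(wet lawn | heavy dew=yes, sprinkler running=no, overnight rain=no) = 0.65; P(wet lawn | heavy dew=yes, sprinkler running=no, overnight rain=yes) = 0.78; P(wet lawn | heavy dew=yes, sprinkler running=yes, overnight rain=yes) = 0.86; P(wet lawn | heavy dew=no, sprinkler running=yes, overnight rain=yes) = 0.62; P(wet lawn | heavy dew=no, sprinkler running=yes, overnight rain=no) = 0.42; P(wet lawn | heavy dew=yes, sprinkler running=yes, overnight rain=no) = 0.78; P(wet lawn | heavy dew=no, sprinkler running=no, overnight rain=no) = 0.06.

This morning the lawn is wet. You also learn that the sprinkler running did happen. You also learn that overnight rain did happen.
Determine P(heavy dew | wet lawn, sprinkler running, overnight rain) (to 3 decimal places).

P(heavy dew | wet lawn, sprinkler running, overnight rain) ≈ 0.403

Enumerate both values of heavy dew and weight by the priors:
  P(wet lawn | sprinkler running, overnight rain) = 0.62·0.673 + 0.86·0.327
        = 0.417260 + 0.281220 = 0.698480
Configurations with heavy dew contribute 0.281220, so
  P(heavy dew | wet lawn, sprinkler running, overnight rain) = 0.281220 / 0.698480 ≈ 0.403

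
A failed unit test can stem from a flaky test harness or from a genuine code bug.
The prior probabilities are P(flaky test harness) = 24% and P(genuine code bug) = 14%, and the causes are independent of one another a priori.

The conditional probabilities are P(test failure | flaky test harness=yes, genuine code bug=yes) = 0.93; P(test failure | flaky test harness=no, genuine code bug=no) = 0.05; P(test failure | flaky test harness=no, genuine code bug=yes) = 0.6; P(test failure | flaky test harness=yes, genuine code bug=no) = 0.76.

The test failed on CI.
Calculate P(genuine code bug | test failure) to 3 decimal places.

Weight on genuine code bug=true, given the evidence: 0.063840 + 0.031248 = 0.095088
Denominator P(test failure): 0.05·0.76·0.86 + 0.6·0.76·0.14 + 0.76·0.24·0.86 + 0.93·0.24·0.14 = 0.284632
Posterior = 0.095088 / 0.284632 ≈ 0.334

P(genuine code bug | test failure) ≈ 0.334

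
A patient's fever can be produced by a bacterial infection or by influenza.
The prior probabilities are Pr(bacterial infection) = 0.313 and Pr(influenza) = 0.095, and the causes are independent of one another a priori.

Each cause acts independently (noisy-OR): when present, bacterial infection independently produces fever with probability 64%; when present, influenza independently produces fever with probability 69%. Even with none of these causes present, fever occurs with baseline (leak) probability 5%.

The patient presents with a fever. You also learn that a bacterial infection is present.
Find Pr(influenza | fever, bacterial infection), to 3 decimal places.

Pr(influenza | fever, bacterial infection) ≈ 0.125

Under noisy-OR, P(fever | causes) = 1 − (1−0.05)·∏(1−qᵢ) over the active causes.
Weight on influenza=true, given the evidence: 0.89398*0.095 = 0.084928
Denominator P(fever | bacterial infection): 0.658*0.905 + 0.89398*0.095 = 0.680418
P(influenza | fever, bacterial infection) = 0.084928/0.680418 ≈ 0.125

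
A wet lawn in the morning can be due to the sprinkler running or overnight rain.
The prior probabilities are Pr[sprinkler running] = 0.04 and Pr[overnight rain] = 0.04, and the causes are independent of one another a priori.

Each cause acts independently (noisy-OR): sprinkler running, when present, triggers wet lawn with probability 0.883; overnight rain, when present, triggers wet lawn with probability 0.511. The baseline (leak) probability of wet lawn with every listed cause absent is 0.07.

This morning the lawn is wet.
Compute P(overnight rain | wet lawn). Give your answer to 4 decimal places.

P(overnight rain | wet lawn) ≈ 0.1853

Under noisy-OR, P(wet lawn | causes) = 1 − (1−0.07)·∏(1−qᵢ) over the active causes.
P(wet lawn) = 0.07*0.96*0.96 + 0.54523*0.96*0.04 + 0.89119*0.04*0.96 + 0.946792*0.04*0.04 = 0.064512 + 0.020937 + 0.034222 + 0.001515 = 0.121186
Restricting to configurations with overnight rain present: 0.020937 + 0.001515 = 0.022452.
Hence the posterior is 0.022452/0.121186 ≈ 0.1853.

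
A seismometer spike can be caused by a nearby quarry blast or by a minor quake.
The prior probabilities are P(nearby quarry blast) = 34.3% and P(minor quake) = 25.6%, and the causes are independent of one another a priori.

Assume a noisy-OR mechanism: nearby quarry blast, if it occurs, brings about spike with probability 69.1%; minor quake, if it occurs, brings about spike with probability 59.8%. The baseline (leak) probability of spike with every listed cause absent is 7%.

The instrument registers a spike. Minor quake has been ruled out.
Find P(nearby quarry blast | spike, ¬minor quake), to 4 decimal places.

P(nearby quarry blast | spike, ¬minor quake) ≈ 0.8416

Under noisy-OR, P(spike | causes) = 1 − (1−0.07)·∏(1−qᵢ) over the active causes.
By total probability over both values of nearby quarry blast:
  P(spike | ¬minor quake) = 0.07×0.657 + 0.71263×0.343
        = 0.045990 + 0.244432 = 0.290422
Keeping only the nearby quarry blast-present terms gives 0.244432, so
  P(nearby quarry blast | spike, ¬minor quake) = 0.244432 / 0.290422 ≈ 0.8416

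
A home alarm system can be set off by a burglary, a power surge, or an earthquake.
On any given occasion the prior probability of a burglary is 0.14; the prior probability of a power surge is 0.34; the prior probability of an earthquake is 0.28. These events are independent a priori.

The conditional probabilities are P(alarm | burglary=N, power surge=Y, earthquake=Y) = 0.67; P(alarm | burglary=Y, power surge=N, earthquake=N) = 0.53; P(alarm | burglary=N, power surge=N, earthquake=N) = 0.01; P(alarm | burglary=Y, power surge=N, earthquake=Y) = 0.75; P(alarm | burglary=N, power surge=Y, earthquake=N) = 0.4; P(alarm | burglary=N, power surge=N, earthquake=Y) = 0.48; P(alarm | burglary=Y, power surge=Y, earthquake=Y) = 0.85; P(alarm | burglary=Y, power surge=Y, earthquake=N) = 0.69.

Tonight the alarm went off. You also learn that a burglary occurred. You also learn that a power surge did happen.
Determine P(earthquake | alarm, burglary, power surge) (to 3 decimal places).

P(earthquake | alarm, burglary, power surge) ≈ 0.324

Sum P(alarm|·) weighted by the priors over both values of earthquake:
  P(alarm | burglary, power surge) = 0.69×0.72 + 0.85×0.28
        = 0.496800 + 0.238000 = 0.734800
The terms with earthquake present sum to 0.238000, so
  P(earthquake | alarm, burglary, power surge) = 0.238000 / 0.734800 ≈ 0.324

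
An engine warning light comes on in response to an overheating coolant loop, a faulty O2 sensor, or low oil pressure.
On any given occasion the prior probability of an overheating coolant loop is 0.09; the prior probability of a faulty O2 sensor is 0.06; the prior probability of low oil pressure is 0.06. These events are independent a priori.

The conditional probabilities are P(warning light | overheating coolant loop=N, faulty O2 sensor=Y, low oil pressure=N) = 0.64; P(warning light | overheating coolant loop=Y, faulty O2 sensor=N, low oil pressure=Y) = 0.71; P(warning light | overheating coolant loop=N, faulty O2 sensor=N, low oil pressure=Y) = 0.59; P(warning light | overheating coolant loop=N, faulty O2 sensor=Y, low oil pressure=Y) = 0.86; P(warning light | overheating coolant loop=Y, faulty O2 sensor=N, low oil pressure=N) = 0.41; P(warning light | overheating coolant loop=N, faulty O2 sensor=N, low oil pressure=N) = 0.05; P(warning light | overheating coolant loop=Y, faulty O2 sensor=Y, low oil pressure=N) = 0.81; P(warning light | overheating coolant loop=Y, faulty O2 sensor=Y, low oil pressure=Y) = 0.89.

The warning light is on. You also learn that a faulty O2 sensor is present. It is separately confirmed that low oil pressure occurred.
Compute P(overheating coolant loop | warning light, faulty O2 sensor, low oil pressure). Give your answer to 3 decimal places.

For the numerator, keep only overheating coolant loop=true terms: 0.89*0.09 = 0.080100
Denominator P(warning light | faulty O2 sensor, low oil pressure): 0.86*0.91 + 0.89*0.09 = 0.862700
P(overheating coolant loop | warning light, faulty O2 sensor, low oil pressure) = 0.080100/0.862700 ≈ 0.093

P(overheating coolant loop | warning light, faulty O2 sensor, low oil pressure) ≈ 0.093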